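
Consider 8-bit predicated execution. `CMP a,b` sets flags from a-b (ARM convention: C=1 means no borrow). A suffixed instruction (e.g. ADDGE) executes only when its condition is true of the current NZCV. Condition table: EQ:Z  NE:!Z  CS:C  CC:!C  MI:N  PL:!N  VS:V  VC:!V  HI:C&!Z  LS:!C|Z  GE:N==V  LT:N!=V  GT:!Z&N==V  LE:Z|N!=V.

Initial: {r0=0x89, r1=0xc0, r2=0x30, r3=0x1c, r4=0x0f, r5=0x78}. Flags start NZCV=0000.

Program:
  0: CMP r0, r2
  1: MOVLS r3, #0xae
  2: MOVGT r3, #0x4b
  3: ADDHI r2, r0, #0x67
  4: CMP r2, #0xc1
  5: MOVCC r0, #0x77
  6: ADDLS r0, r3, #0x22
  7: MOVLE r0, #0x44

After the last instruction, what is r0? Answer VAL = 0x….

VAL = 0x89

0: ✓ CMP  NZCV=0011
1: · MOVLS
2: · MOVGT
3: ✓ ADDHI  r2←0xf0
4: ✓ CMP  NZCV=0010
5: · MOVCC
6: · ADDLS
7: · MOVLE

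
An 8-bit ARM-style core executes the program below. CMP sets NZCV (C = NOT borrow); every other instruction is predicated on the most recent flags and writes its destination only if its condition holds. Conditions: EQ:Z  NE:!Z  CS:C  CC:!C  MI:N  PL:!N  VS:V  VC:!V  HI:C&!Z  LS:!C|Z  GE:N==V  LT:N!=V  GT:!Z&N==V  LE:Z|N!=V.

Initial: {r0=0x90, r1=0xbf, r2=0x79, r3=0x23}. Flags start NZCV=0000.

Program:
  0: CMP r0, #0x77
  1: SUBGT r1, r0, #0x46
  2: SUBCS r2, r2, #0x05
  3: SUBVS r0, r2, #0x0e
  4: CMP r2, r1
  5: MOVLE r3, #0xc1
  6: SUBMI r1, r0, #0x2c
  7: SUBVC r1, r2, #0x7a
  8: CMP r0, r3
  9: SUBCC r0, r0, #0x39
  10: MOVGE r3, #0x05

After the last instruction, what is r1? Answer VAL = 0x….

VAL = 0x3a

0: ✓ CMP  NZCV=0011
1: · SUBGT
2: ✓ SUBCS  r2←0x74
3: ✓ SUBVS  r0←0x66
4: ✓ CMP  NZCV=1001
5: · MOVLE
6: ✓ SUBMI  r1←0x3a
7: · SUBVC
8: ✓ CMP  NZCV=0010
9: · SUBCC
10: ✓ MOVGE  r3←0x05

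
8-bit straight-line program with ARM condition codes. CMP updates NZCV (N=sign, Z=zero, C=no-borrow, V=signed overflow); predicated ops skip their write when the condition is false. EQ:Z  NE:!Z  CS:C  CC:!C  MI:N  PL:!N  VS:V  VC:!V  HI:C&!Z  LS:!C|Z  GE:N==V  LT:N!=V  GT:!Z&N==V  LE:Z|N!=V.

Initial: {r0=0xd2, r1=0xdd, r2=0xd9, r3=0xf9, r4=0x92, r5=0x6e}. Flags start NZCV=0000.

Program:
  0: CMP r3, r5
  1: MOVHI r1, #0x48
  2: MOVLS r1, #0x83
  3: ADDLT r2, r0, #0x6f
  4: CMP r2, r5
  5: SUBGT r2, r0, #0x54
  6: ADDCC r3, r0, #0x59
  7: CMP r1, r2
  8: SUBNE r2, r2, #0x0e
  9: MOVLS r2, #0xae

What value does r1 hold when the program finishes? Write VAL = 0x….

VAL = 0x48

0: ✓ CMP  NZCV=1010
1: ✓ MOVHI  r1←0x48
2: · MOVLS
3: ✓ ADDLT  r2←0x41
4: ✓ CMP  NZCV=1000
5: · SUBGT
6: ✓ ADDCC  r3←0x2b
7: ✓ CMP  NZCV=0010
8: ✓ SUBNE  r2←0x33
9: · MOVLS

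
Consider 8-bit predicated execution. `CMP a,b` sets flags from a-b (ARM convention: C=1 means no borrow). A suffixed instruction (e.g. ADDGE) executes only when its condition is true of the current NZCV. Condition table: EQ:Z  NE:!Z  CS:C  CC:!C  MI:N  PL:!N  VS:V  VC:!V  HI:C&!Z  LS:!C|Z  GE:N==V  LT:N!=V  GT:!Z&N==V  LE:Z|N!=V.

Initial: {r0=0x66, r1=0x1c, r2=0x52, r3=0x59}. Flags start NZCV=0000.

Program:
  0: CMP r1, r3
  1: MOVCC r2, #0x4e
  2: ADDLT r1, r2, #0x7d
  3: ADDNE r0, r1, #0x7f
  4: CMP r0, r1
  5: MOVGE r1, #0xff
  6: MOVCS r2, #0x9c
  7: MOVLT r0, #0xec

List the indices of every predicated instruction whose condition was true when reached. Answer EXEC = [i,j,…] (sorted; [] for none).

EXEC = [1,2,3,5]

[0] flags=1000 → (cmp)
[1] flags=1000 CC?T → r2=0x4e
[2] flags=1000 LT?T → r1=0xcb
[3] flags=1000 NE?T → r0=0x4a
[4] flags=0000 → (cmp)
[5] flags=0000 GE?T → r1=0xff
[6] flags=0000 CS?F → skip
[7] flags=0000 LT?F → skip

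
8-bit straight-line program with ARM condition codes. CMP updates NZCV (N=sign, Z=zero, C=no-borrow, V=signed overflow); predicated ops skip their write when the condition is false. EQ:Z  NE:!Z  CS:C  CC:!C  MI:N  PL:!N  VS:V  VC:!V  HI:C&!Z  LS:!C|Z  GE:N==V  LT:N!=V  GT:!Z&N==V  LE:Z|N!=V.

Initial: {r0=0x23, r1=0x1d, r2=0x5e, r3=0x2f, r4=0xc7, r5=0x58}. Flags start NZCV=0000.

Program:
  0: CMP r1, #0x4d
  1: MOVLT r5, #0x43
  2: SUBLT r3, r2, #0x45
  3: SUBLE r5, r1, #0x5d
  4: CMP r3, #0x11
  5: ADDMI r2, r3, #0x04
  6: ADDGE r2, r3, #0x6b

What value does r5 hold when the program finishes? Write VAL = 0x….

VAL = 0xc0

0: ✓ CMP  NZCV=1000
1: ✓ MOVLT  r5←0x43
2: ✓ SUBLT  r3←0x19
3: ✓ SUBLE  r5←0xc0
4: ✓ CMP  NZCV=0010
5: · ADDMI
6: ✓ ADDGE  r2←0x84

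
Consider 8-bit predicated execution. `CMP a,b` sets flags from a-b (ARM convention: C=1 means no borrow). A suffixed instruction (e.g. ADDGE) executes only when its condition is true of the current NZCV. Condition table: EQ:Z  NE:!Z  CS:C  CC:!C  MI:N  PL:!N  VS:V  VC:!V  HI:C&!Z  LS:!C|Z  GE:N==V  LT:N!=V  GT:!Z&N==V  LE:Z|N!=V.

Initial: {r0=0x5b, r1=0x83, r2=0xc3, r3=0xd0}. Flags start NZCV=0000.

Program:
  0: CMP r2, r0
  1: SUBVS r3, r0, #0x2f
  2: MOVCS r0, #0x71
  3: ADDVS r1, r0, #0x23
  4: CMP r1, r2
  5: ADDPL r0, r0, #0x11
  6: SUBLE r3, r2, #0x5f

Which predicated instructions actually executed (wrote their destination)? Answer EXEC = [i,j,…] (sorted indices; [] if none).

[0] flags=0011 → (cmp)
[1] flags=0011 VS?T → r3=0x2c
[2] flags=0011 CS?T → r0=0x71
[3] flags=0011 VS?T → r1=0x94
[4] flags=1000 → (cmp)
[5] flags=1000 PL?F → skip
[6] flags=1000 LE?T → r3=0x64

EXEC = [1,2,3,6]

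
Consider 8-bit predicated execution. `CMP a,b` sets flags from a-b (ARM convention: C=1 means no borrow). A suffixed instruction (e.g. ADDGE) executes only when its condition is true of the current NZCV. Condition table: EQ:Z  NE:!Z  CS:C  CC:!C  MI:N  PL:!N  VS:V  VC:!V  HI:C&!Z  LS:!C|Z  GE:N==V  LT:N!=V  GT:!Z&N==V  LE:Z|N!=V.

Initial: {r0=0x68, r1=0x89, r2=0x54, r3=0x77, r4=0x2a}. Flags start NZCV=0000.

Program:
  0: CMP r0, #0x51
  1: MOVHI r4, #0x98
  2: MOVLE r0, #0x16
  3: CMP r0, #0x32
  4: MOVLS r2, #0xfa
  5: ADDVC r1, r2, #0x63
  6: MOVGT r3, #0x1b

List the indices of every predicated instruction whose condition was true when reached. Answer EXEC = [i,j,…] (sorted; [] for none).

EXEC = [1,5,6]

[0] flags=0010 → (cmp)
[1] flags=0010 HI?T → r4=0x98
[2] flags=0010 LE?F → skip
[3] flags=0010 → (cmp)
[4] flags=0010 LS?F → skip
[5] flags=0010 VC?T → r1=0xb7
[6] flags=0010 GT?T → r3=0x1b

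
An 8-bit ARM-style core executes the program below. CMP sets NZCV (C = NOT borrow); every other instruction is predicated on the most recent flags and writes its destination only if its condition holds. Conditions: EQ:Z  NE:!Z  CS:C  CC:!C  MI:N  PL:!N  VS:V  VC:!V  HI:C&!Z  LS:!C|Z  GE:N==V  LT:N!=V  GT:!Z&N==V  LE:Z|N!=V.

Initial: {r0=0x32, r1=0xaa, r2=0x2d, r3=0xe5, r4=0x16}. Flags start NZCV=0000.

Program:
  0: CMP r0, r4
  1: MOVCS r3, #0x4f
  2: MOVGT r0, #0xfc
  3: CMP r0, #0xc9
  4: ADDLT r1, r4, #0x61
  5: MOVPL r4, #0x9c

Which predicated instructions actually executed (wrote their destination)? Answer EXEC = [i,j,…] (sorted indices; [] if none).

EXEC = [1,2,5]

0: ✓ CMP  NZCV=0010
1: ✓ MOVCS  r3←0x4f
2: ✓ MOVGT  r0←0xfc
3: ✓ CMP  NZCV=0010
4: · ADDLT
5: ✓ MOVPL  r4←0x9c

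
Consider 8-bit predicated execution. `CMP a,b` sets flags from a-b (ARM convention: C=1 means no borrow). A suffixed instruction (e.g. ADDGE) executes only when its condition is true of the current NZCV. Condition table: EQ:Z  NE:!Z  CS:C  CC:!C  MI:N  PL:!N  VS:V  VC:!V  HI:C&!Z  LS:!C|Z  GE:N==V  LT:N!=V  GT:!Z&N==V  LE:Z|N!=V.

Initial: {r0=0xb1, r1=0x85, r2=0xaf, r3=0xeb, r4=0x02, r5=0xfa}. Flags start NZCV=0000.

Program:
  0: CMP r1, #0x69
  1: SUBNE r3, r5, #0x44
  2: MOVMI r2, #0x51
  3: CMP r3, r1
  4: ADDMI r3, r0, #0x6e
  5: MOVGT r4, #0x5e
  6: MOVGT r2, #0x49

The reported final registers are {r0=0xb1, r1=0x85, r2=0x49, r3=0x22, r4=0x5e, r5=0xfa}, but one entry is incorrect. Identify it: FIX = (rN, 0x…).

[0] flags=0011 → (cmp)
[1] flags=0011 NE?T → r3=0xb6
[2] flags=0011 MI?F → skip
[3] flags=0010 → (cmp)
[4] flags=0010 MI?F → skip
[5] flags=0010 GT?T → r4=0x5e
[6] flags=0010 GT?T → r2=0x49

FIX = (r3, 0xb6)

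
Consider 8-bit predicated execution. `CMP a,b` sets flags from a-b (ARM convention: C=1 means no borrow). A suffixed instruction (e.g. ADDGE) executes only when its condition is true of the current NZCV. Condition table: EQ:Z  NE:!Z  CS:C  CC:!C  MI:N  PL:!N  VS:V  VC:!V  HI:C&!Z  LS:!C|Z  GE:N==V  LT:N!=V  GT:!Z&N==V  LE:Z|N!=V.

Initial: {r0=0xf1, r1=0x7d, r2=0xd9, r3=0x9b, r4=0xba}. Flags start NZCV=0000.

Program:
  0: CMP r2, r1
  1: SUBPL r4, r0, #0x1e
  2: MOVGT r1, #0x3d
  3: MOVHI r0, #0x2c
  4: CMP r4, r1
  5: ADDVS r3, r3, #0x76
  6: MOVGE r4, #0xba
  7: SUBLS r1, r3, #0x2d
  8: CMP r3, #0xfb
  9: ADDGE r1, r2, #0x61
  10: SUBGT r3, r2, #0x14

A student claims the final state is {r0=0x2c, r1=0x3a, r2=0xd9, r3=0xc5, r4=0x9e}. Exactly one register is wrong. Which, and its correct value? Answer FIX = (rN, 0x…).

0: ✓ CMP  NZCV=0011
1: ✓ SUBPL  r4←0xd3
2: · MOVGT
3: ✓ MOVHI  r0←0x2c
4: ✓ CMP  NZCV=0011
5: ✓ ADDVS  r3←0x11
6: · MOVGE
7: · SUBLS
8: ✓ CMP  NZCV=0000
9: ✓ ADDGE  r1←0x3a
10: ✓ SUBGT  r3←0xc5

FIX = (r4, 0xd3)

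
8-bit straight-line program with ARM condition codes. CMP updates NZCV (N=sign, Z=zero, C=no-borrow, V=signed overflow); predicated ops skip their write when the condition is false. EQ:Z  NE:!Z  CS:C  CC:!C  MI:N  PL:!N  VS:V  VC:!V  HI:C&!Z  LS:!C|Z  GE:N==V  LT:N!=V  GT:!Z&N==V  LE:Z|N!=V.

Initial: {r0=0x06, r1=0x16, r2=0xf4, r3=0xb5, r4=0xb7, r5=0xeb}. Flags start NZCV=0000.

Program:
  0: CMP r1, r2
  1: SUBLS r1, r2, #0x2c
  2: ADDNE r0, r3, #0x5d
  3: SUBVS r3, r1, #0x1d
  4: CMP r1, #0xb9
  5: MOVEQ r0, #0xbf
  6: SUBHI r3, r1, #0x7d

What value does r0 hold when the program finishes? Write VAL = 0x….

[0] flags=0000 → (cmp)
[1] flags=0000 LS?T → r1=0xc8
[2] flags=0000 NE?T → r0=0x12
[3] flags=0000 VS?F → skip
[4] flags=0010 → (cmp)
[5] flags=0010 EQ?F → skip
[6] flags=0010 HI?T → r3=0x4b

VAL = 0x12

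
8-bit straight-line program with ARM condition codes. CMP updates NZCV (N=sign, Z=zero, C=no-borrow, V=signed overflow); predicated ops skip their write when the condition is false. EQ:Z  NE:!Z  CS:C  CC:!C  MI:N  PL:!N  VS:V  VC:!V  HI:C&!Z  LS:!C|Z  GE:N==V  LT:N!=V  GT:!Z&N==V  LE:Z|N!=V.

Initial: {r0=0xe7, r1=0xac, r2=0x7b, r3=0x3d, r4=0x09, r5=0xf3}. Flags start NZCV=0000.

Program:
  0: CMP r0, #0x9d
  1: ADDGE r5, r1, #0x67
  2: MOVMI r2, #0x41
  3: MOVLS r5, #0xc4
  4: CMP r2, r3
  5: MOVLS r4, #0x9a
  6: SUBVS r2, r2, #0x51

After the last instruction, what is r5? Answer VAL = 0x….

[0] flags=0010 → (cmp)
[1] flags=0010 GE?T → r5=0x13
[2] flags=0010 MI?F → skip
[3] flags=0010 LS?F → skip
[4] flags=0010 → (cmp)
[5] flags=0010 LS?F → skip
[6] flags=0010 VS?F → skip

VAL = 0x13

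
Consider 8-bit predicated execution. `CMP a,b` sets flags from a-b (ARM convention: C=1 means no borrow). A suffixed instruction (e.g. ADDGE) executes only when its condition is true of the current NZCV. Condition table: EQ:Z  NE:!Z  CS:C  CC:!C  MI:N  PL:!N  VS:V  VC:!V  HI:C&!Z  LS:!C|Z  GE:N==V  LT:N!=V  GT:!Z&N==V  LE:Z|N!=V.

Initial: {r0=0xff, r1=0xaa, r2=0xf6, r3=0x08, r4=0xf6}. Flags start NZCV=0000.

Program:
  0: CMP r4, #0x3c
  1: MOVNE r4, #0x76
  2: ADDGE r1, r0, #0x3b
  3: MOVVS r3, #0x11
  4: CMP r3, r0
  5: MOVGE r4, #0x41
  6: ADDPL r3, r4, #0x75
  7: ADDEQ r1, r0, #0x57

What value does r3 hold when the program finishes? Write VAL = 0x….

0: ✓ CMP  NZCV=1010
1: ✓ MOVNE  r4←0x76
2: · ADDGE
3: · MOVVS
4: ✓ CMP  NZCV=0000
5: ✓ MOVGE  r4←0x41
6: ✓ ADDPL  r3←0xb6
7: · ADDEQ

VAL = 0xb6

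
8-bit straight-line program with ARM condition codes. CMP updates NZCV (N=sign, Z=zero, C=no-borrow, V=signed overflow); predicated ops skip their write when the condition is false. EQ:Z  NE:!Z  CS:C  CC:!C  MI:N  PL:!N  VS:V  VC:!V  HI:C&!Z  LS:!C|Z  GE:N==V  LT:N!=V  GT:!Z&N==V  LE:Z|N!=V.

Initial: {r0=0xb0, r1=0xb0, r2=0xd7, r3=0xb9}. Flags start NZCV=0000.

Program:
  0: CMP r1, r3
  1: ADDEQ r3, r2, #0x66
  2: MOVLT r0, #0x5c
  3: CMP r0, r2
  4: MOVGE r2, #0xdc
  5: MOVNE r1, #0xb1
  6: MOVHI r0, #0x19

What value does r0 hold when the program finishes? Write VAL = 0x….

VAL = 0x5c

0: ✓ CMP  NZCV=1000
1: · ADDEQ
2: ✓ MOVLT  r0←0x5c
3: ✓ CMP  NZCV=1001
4: ✓ MOVGE  r2←0xdc
5: ✓ MOVNE  r1←0xb1
6: · MOVHI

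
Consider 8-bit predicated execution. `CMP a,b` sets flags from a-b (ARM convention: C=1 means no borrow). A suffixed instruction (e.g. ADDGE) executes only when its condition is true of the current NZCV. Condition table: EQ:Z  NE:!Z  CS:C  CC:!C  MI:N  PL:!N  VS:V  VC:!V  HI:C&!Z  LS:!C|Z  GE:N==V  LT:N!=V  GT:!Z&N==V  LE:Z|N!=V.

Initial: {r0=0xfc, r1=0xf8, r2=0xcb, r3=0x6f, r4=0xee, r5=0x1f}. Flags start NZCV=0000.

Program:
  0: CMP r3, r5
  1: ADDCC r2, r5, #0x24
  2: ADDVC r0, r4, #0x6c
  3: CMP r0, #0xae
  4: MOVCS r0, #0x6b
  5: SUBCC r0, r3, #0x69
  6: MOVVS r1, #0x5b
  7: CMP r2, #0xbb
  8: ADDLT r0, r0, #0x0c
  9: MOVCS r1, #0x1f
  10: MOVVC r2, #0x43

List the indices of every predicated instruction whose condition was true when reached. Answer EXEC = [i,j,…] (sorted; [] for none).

EXEC = [2,5,6,9,10]

0: ✓ CMP  NZCV=0010
1: · ADDCC
2: ✓ ADDVC  r0←0x5a
3: ✓ CMP  NZCV=1001
4: · MOVCS
5: ✓ SUBCC  r0←0x06
6: ✓ MOVVS  r1←0x5b
7: ✓ CMP  NZCV=0010
8: · ADDLT
9: ✓ MOVCS  r1←0x1f
10: ✓ MOVVC  r2←0x43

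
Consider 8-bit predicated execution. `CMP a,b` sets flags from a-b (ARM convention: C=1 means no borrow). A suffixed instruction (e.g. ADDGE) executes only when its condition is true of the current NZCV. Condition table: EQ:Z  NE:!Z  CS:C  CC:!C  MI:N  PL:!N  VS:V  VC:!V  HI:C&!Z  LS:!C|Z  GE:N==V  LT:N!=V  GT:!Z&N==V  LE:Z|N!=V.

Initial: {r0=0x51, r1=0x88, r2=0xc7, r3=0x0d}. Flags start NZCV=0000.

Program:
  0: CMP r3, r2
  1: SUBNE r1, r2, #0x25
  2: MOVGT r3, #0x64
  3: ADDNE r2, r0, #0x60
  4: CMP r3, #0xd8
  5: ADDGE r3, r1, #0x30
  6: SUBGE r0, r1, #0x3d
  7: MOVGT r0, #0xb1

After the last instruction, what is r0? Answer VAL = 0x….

0: ✓ CMP  NZCV=0000
1: ✓ SUBNE  r1←0xa2
2: ✓ MOVGT  r3←0x64
3: ✓ ADDNE  r2←0xb1
4: ✓ CMP  NZCV=1001
5: ✓ ADDGE  r3←0xd2
6: ✓ SUBGE  r0←0x65
7: ✓ MOVGT  r0←0xb1

VAL = 0xb1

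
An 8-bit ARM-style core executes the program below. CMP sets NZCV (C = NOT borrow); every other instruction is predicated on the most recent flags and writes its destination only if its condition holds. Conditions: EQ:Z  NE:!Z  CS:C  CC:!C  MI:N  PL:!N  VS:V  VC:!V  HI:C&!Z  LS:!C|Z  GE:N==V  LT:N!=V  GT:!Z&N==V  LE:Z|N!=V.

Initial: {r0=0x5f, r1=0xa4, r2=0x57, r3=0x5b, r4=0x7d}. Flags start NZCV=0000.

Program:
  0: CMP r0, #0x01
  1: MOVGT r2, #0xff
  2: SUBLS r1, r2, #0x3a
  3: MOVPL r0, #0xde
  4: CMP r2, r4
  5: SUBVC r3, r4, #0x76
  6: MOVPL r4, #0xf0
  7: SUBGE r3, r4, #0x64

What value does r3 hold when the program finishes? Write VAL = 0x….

VAL = 0x07

[0] flags=0010 → (cmp)
[1] flags=0010 GT?T → r2=0xff
[2] flags=0010 LS?F → skip
[3] flags=0010 PL?T → r0=0xde
[4] flags=1010 → (cmp)
[5] flags=1010 VC?T → r3=0x07
[6] flags=1010 PL?F → skip
[7] flags=1010 GE?F → skip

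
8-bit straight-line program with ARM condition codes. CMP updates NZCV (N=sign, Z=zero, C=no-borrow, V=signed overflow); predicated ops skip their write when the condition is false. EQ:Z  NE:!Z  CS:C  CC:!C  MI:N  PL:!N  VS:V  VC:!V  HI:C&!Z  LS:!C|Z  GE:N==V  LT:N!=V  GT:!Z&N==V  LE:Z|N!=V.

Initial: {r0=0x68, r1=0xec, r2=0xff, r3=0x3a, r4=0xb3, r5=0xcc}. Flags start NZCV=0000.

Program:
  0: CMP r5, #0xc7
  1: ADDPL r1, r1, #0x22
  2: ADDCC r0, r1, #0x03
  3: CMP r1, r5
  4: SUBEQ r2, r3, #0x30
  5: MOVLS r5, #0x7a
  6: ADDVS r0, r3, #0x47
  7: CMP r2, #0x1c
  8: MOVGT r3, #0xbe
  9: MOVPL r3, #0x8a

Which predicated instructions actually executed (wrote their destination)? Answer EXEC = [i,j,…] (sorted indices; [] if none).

EXEC = [1,5]

[0] flags=0010 → (cmp)
[1] flags=0010 PL?T → r1=0x0e
[2] flags=0010 CC?F → skip
[3] flags=0000 → (cmp)
[4] flags=0000 EQ?F → skip
[5] flags=0000 LS?T → r5=0x7a
[6] flags=0000 VS?F → skip
[7] flags=1010 → (cmp)
[8] flags=1010 GT?F → skip
[9] flags=1010 PL?F → skip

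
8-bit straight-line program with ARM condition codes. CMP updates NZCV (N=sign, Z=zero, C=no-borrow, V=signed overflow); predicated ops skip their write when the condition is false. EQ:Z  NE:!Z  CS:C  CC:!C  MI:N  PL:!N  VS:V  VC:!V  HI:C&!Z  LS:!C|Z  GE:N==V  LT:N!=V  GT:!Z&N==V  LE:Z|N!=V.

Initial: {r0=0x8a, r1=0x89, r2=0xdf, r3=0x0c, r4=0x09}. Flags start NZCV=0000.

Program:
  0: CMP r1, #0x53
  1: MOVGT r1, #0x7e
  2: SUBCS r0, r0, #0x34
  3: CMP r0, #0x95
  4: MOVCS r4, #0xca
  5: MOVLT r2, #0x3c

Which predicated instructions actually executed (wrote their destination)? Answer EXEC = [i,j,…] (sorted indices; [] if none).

[0] flags=0011 → (cmp)
[1] flags=0011 GT?F → skip
[2] flags=0011 CS?T → r0=0x56
[3] flags=1001 → (cmp)
[4] flags=1001 CS?F → skip
[5] flags=1001 LT?F → skip

EXEC = [2]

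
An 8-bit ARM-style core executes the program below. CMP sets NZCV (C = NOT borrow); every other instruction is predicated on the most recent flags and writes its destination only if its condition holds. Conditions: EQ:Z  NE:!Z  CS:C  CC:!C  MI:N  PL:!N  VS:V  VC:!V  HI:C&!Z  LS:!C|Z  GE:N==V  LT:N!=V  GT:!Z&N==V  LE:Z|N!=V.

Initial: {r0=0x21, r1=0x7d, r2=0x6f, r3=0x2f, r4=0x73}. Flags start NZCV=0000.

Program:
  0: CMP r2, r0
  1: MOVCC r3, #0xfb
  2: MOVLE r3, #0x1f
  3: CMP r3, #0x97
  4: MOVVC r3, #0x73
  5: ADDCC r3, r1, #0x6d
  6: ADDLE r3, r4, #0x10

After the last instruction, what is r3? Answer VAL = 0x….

VAL = 0xea

[0] flags=0010 → (cmp)
[1] flags=0010 CC?F → skip
[2] flags=0010 LE?F → skip
[3] flags=1001 → (cmp)
[4] flags=1001 VC?F → skip
[5] flags=1001 CC?T → r3=0xea
[6] flags=1001 LE?F → skip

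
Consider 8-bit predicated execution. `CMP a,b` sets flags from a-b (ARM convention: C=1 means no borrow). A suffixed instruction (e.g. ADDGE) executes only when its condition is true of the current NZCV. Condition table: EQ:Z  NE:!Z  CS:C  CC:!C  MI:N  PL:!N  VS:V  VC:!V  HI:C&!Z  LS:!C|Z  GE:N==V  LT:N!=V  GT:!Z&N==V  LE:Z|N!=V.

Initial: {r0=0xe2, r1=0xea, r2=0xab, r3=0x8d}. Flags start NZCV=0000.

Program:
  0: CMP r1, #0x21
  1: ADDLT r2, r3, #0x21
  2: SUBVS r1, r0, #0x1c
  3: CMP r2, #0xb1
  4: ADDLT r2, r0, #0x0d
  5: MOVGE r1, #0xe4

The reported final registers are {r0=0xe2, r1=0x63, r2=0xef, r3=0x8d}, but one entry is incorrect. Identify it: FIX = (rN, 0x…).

FIX = (r1, 0xea)

[0] flags=1010 → (cmp)
[1] flags=1010 LT?T → r2=0xae
[2] flags=1010 VS?F → skip
[3] flags=1000 → (cmp)
[4] flags=1000 LT?T → r2=0xef
[5] flags=1000 GE?F → skip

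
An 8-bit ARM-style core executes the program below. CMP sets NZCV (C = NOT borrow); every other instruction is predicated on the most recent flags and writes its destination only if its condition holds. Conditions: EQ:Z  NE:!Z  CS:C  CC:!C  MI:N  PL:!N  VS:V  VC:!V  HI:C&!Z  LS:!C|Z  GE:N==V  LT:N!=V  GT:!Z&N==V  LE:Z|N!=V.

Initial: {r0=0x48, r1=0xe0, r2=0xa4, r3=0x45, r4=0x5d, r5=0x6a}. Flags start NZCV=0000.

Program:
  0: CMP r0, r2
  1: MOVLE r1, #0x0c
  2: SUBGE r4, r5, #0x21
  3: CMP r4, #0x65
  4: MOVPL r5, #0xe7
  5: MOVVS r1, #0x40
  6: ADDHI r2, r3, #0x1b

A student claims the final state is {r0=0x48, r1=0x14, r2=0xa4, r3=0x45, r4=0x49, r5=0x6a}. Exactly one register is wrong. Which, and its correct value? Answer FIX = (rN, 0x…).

FIX = (r1, 0xe0)

0: ✓ CMP  NZCV=1001
1: · MOVLE
2: ✓ SUBGE  r4←0x49
3: ✓ CMP  NZCV=1000
4: · MOVPL
5: · MOVVS
6: · ADDHI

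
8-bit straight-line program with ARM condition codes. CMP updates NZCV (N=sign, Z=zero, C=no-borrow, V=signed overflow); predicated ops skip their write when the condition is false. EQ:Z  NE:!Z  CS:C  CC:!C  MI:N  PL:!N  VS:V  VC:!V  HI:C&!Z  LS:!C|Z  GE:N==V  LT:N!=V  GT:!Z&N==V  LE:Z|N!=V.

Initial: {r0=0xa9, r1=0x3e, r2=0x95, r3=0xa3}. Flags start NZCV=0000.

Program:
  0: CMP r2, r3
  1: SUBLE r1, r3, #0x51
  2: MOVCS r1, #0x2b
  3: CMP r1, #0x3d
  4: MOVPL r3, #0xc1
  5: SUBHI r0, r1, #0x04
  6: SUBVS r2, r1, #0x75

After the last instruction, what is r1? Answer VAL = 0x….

VAL = 0x52

[0] flags=1000 → (cmp)
[1] flags=1000 LE?T → r1=0x52
[2] flags=1000 CS?F → skip
[3] flags=0010 → (cmp)
[4] flags=0010 PL?T → r3=0xc1
[5] flags=0010 HI?T → r0=0x4e
[6] flags=0010 VS?F → skip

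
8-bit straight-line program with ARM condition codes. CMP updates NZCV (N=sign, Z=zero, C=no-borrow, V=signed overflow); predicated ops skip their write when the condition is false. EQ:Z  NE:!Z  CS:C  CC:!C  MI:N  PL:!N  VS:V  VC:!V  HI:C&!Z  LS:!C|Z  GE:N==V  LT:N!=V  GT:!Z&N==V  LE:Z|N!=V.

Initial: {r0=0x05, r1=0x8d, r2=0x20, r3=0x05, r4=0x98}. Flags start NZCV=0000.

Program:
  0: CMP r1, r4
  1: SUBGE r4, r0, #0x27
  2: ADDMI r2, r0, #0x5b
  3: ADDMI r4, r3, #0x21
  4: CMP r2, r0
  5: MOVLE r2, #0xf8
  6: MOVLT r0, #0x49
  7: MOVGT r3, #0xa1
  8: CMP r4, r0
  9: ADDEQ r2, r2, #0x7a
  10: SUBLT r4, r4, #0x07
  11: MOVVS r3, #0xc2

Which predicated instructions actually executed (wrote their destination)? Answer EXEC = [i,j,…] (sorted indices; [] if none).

0: ✓ CMP  NZCV=1000
1: · SUBGE
2: ✓ ADDMI  r2←0x60
3: ✓ ADDMI  r4←0x26
4: ✓ CMP  NZCV=0010
5: · MOVLE
6: · MOVLT
7: ✓ MOVGT  r3←0xa1
8: ✓ CMP  NZCV=0010
9: · ADDEQ
10: · SUBLT
11: · MOVVS

EXEC = [2,3,7]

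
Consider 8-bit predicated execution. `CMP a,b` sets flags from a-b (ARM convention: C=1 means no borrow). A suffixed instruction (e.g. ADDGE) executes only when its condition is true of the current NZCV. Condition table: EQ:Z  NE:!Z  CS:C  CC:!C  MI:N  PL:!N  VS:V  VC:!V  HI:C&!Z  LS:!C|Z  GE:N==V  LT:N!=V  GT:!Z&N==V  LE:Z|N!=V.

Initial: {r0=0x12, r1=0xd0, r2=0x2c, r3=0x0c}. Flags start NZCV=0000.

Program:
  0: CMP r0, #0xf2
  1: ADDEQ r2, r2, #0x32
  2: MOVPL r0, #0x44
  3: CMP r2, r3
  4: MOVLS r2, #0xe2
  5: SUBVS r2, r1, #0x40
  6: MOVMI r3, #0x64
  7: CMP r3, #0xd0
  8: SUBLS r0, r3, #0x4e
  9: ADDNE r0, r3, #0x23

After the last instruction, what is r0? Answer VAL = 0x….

[0] flags=0000 → (cmp)
[1] flags=0000 EQ?F → skip
[2] flags=0000 PL?T → r0=0x44
[3] flags=0010 → (cmp)
[4] flags=0010 LS?F → skip
[5] flags=0010 VS?F → skip
[6] flags=0010 MI?F → skip
[7] flags=0000 → (cmp)
[8] flags=0000 LS?T → r0=0xbe
[9] flags=0000 NE?T → r0=0x2f

VAL = 0x2f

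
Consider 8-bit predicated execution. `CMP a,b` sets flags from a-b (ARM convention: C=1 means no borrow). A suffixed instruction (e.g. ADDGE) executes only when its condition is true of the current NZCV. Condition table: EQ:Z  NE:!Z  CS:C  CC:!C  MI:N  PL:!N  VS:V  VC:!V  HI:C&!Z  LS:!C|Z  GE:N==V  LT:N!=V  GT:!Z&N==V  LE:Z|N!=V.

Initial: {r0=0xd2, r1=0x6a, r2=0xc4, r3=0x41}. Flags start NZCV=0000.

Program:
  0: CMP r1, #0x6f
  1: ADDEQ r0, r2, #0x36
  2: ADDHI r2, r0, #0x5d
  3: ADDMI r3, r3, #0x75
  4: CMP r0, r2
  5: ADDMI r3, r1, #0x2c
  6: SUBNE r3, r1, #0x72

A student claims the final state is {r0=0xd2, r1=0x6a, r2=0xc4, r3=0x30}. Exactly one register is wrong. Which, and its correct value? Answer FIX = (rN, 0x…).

FIX = (r3, 0xf8)

[0] flags=1000 → (cmp)
[1] flags=1000 EQ?F → skip
[2] flags=1000 HI?F → skip
[3] flags=1000 MI?T → r3=0xb6
[4] flags=0010 → (cmp)
[5] flags=0010 MI?F → skip
[6] flags=0010 NE?T → r3=0xf8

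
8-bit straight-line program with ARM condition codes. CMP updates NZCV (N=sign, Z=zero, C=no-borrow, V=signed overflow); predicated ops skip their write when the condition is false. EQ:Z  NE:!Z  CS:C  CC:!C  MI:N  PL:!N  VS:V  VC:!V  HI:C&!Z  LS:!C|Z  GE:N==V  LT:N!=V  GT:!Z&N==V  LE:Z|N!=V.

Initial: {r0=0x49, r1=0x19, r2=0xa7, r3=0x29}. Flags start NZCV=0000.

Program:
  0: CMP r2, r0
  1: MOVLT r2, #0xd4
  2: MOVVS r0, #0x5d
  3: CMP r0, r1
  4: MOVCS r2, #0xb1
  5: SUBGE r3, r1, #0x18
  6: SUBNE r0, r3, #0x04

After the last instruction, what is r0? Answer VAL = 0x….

[0] flags=0011 → (cmp)
[1] flags=0011 LT?T → r2=0xd4
[2] flags=0011 VS?T → r0=0x5d
[3] flags=0010 → (cmp)
[4] flags=0010 CS?T → r2=0xb1
[5] flags=0010 GE?T → r3=0x01
[6] flags=0010 NE?T → r0=0xfd

VAL = 0xfd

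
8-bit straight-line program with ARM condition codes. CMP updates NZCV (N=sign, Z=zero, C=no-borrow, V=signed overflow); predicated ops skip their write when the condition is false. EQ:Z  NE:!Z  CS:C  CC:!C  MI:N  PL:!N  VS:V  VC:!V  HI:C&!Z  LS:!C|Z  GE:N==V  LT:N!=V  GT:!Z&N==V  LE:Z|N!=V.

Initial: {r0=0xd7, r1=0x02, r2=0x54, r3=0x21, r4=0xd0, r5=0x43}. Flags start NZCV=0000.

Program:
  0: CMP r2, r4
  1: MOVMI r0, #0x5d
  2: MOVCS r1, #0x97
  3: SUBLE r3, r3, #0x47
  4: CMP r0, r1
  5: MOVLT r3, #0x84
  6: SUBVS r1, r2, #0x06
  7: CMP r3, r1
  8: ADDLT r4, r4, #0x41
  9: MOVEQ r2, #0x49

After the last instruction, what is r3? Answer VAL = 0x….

[0] flags=1001 → (cmp)
[1] flags=1001 MI?T → r0=0x5d
[2] flags=1001 CS?F → skip
[3] flags=1001 LE?F → skip
[4] flags=0010 → (cmp)
[5] flags=0010 LT?F → skip
[6] flags=0010 VS?F → skip
[7] flags=0010 → (cmp)
[8] flags=0010 LT?F → skip
[9] flags=0010 EQ?F → skip

VAL = 0x21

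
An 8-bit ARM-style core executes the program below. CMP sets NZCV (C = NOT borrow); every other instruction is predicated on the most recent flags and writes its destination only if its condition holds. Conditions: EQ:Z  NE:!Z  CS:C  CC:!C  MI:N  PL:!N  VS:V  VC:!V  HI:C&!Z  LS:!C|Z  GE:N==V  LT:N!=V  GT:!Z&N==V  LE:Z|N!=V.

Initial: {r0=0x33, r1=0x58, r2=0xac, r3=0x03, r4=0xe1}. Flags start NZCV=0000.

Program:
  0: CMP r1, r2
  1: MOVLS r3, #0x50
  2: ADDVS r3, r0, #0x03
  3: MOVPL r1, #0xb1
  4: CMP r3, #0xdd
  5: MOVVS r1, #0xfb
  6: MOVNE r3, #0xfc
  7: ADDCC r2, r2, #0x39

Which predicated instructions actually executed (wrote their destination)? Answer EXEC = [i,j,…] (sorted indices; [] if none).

0: ✓ CMP  NZCV=1001
1: ✓ MOVLS  r3←0x50
2: ✓ ADDVS  r3←0x36
3: · MOVPL
4: ✓ CMP  NZCV=0000
5: · MOVVS
6: ✓ MOVNE  r3←0xfc
7: ✓ ADDCC  r2←0xe5

EXEC = [1,2,6,7]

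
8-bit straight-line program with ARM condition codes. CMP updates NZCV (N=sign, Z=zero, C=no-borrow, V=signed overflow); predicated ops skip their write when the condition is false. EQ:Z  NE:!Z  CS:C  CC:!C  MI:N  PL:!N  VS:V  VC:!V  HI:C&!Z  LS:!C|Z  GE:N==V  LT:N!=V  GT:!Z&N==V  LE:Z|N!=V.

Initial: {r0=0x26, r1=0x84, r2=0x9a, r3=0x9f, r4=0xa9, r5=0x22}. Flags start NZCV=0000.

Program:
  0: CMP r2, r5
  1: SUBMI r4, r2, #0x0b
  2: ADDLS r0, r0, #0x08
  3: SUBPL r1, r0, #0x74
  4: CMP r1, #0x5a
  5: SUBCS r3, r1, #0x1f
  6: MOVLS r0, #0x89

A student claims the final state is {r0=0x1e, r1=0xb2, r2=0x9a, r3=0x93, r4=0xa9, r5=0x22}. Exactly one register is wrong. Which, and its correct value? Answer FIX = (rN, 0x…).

FIX = (r0, 0x26)

0: ✓ CMP  NZCV=0011
1: · SUBMI
2: · ADDLS
3: ✓ SUBPL  r1←0xb2
4: ✓ CMP  NZCV=0011
5: ✓ SUBCS  r3←0x93
6: · MOVLS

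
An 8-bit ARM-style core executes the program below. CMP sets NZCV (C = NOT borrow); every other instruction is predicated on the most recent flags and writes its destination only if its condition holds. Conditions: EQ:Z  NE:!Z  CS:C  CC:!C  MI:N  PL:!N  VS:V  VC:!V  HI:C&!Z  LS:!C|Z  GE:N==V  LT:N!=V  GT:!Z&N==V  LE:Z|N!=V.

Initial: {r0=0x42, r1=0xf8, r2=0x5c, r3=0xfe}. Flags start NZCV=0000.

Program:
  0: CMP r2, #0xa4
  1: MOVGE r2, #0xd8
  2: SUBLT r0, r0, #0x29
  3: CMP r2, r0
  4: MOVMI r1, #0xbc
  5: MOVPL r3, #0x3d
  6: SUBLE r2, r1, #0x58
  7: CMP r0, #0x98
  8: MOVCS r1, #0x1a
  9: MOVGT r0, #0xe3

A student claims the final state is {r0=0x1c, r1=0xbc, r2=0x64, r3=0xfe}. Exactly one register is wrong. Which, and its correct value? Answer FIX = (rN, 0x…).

0: ✓ CMP  NZCV=1001
1: ✓ MOVGE  r2←0xd8
2: · SUBLT
3: ✓ CMP  NZCV=1010
4: ✓ MOVMI  r1←0xbc
5: · MOVPL
6: ✓ SUBLE  r2←0x64
7: ✓ CMP  NZCV=1001
8: · MOVCS
9: ✓ MOVGT  r0←0xe3

FIX = (r0, 0xe3)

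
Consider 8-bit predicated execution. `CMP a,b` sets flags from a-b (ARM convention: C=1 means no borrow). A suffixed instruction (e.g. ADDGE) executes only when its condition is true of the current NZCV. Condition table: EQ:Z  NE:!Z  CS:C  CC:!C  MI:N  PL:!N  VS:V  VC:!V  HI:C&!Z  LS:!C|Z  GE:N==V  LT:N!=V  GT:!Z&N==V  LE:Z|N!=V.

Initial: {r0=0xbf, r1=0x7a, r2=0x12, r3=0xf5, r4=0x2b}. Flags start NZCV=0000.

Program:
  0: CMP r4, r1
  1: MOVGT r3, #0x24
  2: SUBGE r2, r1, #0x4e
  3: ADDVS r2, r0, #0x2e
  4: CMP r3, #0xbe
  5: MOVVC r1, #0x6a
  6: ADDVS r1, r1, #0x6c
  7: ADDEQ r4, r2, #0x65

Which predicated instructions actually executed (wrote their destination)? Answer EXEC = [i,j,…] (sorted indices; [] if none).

EXEC = [5]

[0] flags=1000 → (cmp)
[1] flags=1000 GT?F → skip
[2] flags=1000 GE?F → skip
[3] flags=1000 VS?F → skip
[4] flags=0010 → (cmp)
[5] flags=0010 VC?T → r1=0x6a
[6] flags=0010 VS?F → skip
[7] flags=0010 EQ?F → skip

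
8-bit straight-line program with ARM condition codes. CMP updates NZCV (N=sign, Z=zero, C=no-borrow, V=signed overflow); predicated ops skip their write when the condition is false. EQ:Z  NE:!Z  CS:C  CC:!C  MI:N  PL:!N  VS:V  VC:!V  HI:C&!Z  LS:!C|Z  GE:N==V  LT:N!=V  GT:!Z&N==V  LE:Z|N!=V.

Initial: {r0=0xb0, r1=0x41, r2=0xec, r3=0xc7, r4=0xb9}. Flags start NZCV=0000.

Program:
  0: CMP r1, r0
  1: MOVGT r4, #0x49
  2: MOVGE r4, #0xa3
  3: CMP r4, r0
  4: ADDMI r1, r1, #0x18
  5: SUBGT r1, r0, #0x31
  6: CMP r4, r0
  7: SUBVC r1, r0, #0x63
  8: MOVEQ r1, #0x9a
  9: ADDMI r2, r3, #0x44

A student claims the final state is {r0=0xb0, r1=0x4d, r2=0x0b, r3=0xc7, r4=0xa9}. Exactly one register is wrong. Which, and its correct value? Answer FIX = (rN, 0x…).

FIX = (r4, 0xa3)

0: ✓ CMP  NZCV=1001
1: ✓ MOVGT  r4←0x49
2: ✓ MOVGE  r4←0xa3
3: ✓ CMP  NZCV=1000
4: ✓ ADDMI  r1←0x59
5: · SUBGT
6: ✓ CMP  NZCV=1000
7: ✓ SUBVC  r1←0x4d
8: · MOVEQ
9: ✓ ADDMI  r2←0x0b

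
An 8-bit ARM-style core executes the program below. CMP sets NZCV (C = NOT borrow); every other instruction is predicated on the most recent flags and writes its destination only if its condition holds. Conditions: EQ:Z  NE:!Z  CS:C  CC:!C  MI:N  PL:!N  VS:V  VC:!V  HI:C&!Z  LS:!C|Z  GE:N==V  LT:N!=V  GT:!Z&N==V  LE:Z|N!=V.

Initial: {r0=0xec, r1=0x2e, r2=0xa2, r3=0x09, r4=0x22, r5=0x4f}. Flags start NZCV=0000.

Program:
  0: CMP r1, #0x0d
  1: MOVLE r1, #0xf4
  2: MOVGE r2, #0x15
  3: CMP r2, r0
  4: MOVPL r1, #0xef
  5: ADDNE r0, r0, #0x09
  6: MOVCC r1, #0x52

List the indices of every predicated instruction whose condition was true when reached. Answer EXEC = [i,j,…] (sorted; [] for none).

[0] flags=0010 → (cmp)
[1] flags=0010 LE?F → skip
[2] flags=0010 GE?T → r2=0x15
[3] flags=0000 → (cmp)
[4] flags=0000 PL?T → r1=0xef
[5] flags=0000 NE?T → r0=0xf5
[6] flags=0000 CC?T → r1=0x52

EXEC = [2,4,5,6]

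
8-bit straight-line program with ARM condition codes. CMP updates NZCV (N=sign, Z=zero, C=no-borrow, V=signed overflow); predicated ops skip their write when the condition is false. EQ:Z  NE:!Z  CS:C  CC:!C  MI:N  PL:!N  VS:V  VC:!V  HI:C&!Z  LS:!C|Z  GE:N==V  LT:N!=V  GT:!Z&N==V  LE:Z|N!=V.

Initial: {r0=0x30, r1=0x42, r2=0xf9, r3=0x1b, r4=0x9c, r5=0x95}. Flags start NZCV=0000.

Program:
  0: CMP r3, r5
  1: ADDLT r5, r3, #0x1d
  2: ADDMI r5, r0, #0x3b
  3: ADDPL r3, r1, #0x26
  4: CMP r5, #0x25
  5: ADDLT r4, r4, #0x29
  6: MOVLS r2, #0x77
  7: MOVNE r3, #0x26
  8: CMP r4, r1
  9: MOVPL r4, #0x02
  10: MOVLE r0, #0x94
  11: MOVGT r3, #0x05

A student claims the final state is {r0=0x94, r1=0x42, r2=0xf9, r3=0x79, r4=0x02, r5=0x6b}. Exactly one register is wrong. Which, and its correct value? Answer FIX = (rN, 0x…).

FIX = (r3, 0x26)

0: ✓ CMP  NZCV=1001
1: · ADDLT
2: ✓ ADDMI  r5←0x6b
3: · ADDPL
4: ✓ CMP  NZCV=0010
5: · ADDLT
6: · MOVLS
7: ✓ MOVNE  r3←0x26
8: ✓ CMP  NZCV=0011
9: ✓ MOVPL  r4←0x02
10: ✓ MOVLE  r0←0x94
11: · MOVGT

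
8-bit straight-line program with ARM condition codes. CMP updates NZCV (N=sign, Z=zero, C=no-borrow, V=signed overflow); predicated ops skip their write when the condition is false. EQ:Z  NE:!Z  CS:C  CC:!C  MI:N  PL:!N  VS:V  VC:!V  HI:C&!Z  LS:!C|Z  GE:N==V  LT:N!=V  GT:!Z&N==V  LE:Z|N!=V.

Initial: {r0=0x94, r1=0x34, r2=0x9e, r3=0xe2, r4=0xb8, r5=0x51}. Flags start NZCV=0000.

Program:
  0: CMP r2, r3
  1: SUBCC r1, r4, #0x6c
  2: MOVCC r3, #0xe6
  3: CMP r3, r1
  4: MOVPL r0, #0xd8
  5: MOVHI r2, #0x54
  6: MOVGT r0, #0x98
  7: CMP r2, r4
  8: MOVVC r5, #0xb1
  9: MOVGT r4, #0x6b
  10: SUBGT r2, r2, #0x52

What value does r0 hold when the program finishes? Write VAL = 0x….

VAL = 0x94

0: ✓ CMP  NZCV=1000
1: ✓ SUBCC  r1←0x4c
2: ✓ MOVCC  r3←0xe6
3: ✓ CMP  NZCV=1010
4: · MOVPL
5: ✓ MOVHI  r2←0x54
6: · MOVGT
7: ✓ CMP  NZCV=1001
8: · MOVVC
9: ✓ MOVGT  r4←0x6b
10: ✓ SUBGT  r2←0x02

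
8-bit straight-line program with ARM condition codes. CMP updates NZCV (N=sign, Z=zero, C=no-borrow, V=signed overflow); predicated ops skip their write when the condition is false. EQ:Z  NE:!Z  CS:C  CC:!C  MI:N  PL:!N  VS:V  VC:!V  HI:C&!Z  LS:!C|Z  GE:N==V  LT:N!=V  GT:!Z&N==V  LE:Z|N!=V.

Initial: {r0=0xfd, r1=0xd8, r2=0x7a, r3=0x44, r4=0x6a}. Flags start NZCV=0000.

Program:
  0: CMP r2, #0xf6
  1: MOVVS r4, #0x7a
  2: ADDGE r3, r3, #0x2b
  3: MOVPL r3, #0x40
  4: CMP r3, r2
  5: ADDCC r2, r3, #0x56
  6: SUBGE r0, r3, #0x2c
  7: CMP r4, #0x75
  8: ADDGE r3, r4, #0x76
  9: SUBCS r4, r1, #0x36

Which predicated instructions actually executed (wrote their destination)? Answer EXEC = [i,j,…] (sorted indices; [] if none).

EXEC = [1,2,5,8,9]

0: ✓ CMP  NZCV=1001
1: ✓ MOVVS  r4←0x7a
2: ✓ ADDGE  r3←0x6f
3: · MOVPL
4: ✓ CMP  NZCV=1000
5: ✓ ADDCC  r2←0xc5
6: · SUBGE
7: ✓ CMP  NZCV=0010
8: ✓ ADDGE  r3←0xf0
9: ✓ SUBCS  r4←0xa2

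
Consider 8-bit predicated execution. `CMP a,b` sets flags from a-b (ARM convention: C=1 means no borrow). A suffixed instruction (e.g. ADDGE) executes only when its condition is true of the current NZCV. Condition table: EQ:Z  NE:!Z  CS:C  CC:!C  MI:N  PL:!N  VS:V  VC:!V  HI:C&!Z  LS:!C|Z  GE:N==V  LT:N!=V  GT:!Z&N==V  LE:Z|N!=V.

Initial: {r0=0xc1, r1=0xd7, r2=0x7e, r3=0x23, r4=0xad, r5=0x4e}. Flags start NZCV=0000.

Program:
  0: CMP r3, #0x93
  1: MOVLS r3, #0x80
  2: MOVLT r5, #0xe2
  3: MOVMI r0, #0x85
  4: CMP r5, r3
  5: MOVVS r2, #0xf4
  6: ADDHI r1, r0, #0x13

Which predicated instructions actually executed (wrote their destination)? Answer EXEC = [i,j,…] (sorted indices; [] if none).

EXEC = [1,3,5]

0: ✓ CMP  NZCV=1001
1: ✓ MOVLS  r3←0x80
2: · MOVLT
3: ✓ MOVMI  r0←0x85
4: ✓ CMP  NZCV=1001
5: ✓ MOVVS  r2←0xf4
6: · ADDHI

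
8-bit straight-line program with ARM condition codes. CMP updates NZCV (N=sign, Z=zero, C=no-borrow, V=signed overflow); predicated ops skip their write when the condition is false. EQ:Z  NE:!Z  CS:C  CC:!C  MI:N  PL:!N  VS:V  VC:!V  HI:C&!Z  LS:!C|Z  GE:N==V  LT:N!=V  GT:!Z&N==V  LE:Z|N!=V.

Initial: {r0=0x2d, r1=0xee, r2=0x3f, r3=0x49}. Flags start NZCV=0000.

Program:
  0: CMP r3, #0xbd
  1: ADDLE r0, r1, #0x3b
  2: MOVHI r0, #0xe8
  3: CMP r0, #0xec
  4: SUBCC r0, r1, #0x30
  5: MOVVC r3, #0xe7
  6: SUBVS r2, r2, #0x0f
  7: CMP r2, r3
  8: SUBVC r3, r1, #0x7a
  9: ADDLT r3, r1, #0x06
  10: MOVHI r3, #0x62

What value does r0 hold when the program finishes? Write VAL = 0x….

VAL = 0xbe

0: ✓ CMP  NZCV=1001
1: · ADDLE
2: · MOVHI
3: ✓ CMP  NZCV=0000
4: ✓ SUBCC  r0←0xbe
5: ✓ MOVVC  r3←0xe7
6: · SUBVS
7: ✓ CMP  NZCV=0000
8: ✓ SUBVC  r3←0x74
9: · ADDLT
10: · MOVHI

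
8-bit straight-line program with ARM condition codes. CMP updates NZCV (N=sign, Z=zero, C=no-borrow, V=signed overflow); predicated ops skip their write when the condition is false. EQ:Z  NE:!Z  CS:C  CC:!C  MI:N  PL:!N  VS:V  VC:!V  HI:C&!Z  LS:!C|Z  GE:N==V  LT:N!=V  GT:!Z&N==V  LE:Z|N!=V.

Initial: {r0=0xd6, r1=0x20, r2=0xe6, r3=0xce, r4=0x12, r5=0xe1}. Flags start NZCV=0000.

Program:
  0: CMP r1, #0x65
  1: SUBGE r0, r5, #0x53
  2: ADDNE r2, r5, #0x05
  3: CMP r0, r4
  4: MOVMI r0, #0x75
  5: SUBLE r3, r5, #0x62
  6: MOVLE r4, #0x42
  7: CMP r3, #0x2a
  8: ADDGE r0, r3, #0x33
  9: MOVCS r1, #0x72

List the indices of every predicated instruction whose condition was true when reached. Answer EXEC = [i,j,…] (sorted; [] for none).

[0] flags=1000 → (cmp)
[1] flags=1000 GE?F → skip
[2] flags=1000 NE?T → r2=0xe6
[3] flags=1010 → (cmp)
[4] flags=1010 MI?T → r0=0x75
[5] flags=1010 LE?T → r3=0x7f
[6] flags=1010 LE?T → r4=0x42
[7] flags=0010 → (cmp)
[8] flags=0010 GE?T → r0=0xb2
[9] flags=0010 CS?T → r1=0x72

EXEC = [2,4,5,6,8,9]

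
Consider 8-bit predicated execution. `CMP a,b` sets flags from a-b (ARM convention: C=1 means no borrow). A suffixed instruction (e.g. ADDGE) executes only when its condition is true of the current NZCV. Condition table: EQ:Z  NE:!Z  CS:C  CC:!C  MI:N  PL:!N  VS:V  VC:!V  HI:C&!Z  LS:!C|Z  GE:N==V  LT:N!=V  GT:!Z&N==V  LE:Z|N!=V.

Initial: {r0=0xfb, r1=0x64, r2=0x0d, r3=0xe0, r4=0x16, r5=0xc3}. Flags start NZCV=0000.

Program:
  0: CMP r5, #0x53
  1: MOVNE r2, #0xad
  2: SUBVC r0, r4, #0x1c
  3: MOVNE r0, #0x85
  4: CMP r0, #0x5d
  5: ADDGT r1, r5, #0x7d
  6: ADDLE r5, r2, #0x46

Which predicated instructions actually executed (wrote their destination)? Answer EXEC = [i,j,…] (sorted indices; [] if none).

[0] flags=0011 → (cmp)
[1] flags=0011 NE?T → r2=0xad
[2] flags=0011 VC?F → skip
[3] flags=0011 NE?T → r0=0x85
[4] flags=0011 → (cmp)
[5] flags=0011 GT?F → skip
[6] flags=0011 LE?T → r5=0xf3

EXEC = [1,3,6]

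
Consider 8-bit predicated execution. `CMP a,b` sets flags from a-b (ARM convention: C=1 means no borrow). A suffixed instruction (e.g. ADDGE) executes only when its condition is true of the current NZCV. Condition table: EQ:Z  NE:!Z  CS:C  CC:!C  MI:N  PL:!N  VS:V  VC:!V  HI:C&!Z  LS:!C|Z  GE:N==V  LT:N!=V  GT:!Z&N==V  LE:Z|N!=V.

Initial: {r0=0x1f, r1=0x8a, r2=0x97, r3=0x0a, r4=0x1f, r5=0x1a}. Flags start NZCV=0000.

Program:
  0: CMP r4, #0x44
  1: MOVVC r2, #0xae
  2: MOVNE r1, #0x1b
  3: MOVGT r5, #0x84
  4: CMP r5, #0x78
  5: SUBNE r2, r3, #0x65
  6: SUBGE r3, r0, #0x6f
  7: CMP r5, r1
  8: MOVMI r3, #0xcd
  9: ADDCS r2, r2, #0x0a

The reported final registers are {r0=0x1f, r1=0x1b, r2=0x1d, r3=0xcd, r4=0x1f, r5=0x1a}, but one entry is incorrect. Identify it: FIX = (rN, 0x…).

[0] flags=1000 → (cmp)
[1] flags=1000 VC?T → r2=0xae
[2] flags=1000 NE?T → r1=0x1b
[3] flags=1000 GT?F → skip
[4] flags=1000 → (cmp)
[5] flags=1000 NE?T → r2=0xa5
[6] flags=1000 GE?F → skip
[7] flags=1000 → (cmp)
[8] flags=1000 MI?T → r3=0xcd
[9] flags=1000 CS?F → skip

FIX = (r2, 0xa5)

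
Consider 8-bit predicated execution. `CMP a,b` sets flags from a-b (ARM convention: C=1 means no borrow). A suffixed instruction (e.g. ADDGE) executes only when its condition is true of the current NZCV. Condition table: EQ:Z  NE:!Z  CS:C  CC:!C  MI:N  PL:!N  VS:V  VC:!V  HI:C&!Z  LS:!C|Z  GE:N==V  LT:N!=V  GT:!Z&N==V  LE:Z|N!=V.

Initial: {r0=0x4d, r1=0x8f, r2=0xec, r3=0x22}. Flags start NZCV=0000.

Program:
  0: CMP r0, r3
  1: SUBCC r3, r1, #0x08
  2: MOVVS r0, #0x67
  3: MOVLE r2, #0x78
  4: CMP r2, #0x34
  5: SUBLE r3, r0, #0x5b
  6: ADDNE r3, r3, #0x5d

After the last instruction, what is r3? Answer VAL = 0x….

VAL = 0x4f

[0] flags=0010 → (cmp)
[1] flags=0010 CC?F → skip
[2] flags=0010 VS?F → skip
[3] flags=0010 LE?F → skip
[4] flags=1010 → (cmp)
[5] flags=1010 LE?T → r3=0xf2
[6] flags=1010 NE?T → r3=0x4f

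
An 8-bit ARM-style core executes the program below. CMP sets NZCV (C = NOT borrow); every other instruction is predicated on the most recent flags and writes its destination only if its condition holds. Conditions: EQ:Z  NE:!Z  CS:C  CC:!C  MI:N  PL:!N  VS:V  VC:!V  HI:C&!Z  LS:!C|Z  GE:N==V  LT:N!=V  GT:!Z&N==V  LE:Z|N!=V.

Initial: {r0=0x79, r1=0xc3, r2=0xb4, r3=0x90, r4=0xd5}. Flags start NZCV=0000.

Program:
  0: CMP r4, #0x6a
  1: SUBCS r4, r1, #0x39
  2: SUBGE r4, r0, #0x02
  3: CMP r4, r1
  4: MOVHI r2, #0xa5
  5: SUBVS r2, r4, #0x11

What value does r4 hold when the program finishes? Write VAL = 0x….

[0] flags=0011 → (cmp)
[1] flags=0011 CS?T → r4=0x8a
[2] flags=0011 GE?F → skip
[3] flags=1000 → (cmp)
[4] flags=1000 HI?F → skip
[5] flags=1000 VS?F → skip

VAL = 0x8a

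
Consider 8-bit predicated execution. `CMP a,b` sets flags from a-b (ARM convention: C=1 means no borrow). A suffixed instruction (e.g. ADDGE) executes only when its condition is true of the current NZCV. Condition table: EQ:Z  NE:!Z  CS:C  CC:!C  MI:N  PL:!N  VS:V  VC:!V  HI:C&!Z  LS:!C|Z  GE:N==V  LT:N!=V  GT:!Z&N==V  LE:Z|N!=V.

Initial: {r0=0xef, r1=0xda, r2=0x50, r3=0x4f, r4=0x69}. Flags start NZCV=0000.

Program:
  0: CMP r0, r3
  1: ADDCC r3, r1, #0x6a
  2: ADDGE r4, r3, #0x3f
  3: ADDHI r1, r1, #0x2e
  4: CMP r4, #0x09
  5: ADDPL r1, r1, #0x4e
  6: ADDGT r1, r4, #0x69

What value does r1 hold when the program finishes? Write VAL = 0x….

[0] flags=1010 → (cmp)
[1] flags=1010 CC?F → skip
[2] flags=1010 GE?F → skip
[3] flags=1010 HI?T → r1=0x08
[4] flags=0010 → (cmp)
[5] flags=0010 PL?T → r1=0x56
[6] flags=0010 GT?T → r1=0xd2

VAL = 0xd2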